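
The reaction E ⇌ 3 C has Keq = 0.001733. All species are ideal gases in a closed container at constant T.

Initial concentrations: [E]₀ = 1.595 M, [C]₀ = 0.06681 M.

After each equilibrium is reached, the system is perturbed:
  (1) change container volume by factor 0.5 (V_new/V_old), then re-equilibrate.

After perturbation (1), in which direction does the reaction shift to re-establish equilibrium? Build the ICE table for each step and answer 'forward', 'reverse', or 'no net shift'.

Direction: reverse

Q₀ = 1.8697e-04 vs Keq = 0.001733 ⇒ Q<K, forward
Step 1:
                   E          C
  Initial      1.595    0.06681
  Change    -0.02427    0.07282
  Equil        1.571     0.1396
  solve Keq expr → x = 0.02427; check Q = 0.001733
Then change container volume by factor 0.5 (V_new/V_old).
Step 2:
                   E          C
  Initial      3.141     0.2793
  Change     0.03423    -0.1027
  Equil        3.176     0.1766
  solve Keq expr → x = -0.03423; check Q = 0.001733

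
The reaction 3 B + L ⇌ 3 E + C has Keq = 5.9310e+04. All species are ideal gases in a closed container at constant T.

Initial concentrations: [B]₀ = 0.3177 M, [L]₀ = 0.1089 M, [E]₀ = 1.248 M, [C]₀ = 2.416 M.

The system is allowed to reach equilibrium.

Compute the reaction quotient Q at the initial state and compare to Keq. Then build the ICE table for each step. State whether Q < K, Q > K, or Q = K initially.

Q₀ = 1345 vs Keq = 5.9310e+04 ⇒ Q<K, forward
Step 1:
                    B           L           E           C
  Initial      0.3177      0.1089       1.248       2.416
  Change      -0.1816    -0.06053      0.1816     0.06053
  Equil        0.1361     0.04837        1.43       2.477
  solve Keq expr → x = 0.06053; check Q = 5.9310e+04

Q₀ = 1345; Q < K (proceeds forward)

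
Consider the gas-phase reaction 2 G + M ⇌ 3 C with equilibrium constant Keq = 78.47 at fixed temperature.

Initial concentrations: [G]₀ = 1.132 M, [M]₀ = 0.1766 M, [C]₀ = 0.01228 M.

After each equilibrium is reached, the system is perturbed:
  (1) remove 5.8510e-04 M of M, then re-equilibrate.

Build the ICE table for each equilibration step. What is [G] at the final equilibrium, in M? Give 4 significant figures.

Q₀ = 8.1830e-06 vs Keq = 78.47 ⇒ Q<K, forward
Step 1:
                    G           M           C
  I             1.132      0.1766     0.01228
  C           -0.3469     -0.1735      0.5204
  E            0.7851    0.003126      0.5327
  solve Keq expr → x = 0.1735; check Q = 78.47
Then remove 5.8510e-04 M of M.
Step 2:
                    G           M           C
  I            0.7851    0.002541      0.5327
  C          0.001095  5.4764e-04   -0.001643
  E            0.7861    0.003088      0.5311
  solve Keq expr → x = -5.4764e-04; check Q = 78.47

[G]_eq = 0.7861 M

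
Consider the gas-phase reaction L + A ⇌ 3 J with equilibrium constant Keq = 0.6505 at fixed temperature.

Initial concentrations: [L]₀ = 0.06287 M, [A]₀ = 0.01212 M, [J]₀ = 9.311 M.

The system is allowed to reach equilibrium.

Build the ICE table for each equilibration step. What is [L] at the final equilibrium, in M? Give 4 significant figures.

Q₀ = 1.0594e+06 vs Keq = 0.6505 ⇒ Q>K, reverse
Step 1:
                  L         A         J
  Initial   0.06287   0.01212     9.311
  Change      2.558     2.558    -7.675
  Equil       2.621      2.57     1.636
  solve Keq expr → x = -2.558; check Q = 0.6505

[L]_eq = 2.621 M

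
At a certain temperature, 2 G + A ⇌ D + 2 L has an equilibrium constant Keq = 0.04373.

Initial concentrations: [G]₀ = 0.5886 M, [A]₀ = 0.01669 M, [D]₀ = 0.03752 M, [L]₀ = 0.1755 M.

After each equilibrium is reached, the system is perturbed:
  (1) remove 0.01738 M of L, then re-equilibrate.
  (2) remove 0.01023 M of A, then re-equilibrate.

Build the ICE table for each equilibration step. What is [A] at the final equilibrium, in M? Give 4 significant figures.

[A]_eq = 0.02168 M

Q₀ = 0.1999 vs Keq = 0.04373 ⇒ Q>K, reverse
Step 1:
                    G           A           D           L
  init         0.5886     0.01669     0.03752      0.1755
  Δ           0.02805     0.01403    -0.01403    -0.02805
  eq           0.6167     0.03072     0.02349      0.1474
  solve Keq expr → x = -0.01403; check Q = 0.04373
Then remove 0.01738 M of L.
Step 2:
                    G           A           D           L
  init         0.6167     0.03072     0.02349      0.1301
  Δ         -0.004512   -0.002256    0.002256    0.004512
  eq           0.6121     0.02846     0.02575      0.1346
  solve Keq expr → x = 0.002256; check Q = 0.04373
Then remove 0.01023 M of A.
Step 3:
                    G           A           D           L
  init         0.6121     0.01823     0.02575      0.1346
  Δ          0.006909    0.003454   -0.003454   -0.006909
  eq            0.619     0.02168      0.0223      0.1277
  solve Keq expr → x = -0.003454; check Q = 0.04373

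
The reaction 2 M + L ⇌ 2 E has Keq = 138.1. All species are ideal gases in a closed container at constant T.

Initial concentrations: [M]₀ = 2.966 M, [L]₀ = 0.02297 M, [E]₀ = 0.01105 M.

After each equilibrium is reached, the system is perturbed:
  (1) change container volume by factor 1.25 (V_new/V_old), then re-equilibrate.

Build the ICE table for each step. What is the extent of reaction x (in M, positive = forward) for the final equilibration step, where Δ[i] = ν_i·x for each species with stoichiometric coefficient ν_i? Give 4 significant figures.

Q₀ = 6.0426e-04 vs Keq = 138.1 ⇒ Q<K, forward
Step 1:
                    M           L           E
  I             2.966     0.02297     0.01105
  C          -0.04593    -0.02297     0.04593
  E              2.92  2.7576e-06     0.05698
  solve Keq expr → x = 0.02297; check Q = 138.1
Then change container volume by factor 1.25 (V_new/V_old).
Step 2:
                    M           L           E
  I             2.336  2.2061e-06     0.04559
  C        1.1028e-06  5.5139e-07 -1.1028e-06
  E             2.336  2.7575e-06     0.04559
  solve Keq expr → x = -5.5139e-07; check Q = 138.1

x = -5.5139e-07 M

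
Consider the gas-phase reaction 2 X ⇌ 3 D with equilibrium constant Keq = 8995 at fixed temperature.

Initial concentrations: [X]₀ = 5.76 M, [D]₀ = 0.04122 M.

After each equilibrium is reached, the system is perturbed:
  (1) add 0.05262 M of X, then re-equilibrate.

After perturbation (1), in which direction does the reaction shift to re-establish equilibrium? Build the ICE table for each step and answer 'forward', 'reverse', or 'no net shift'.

Direction: forward

Q₀ = 2.1110e-06 vs Keq = 8995 ⇒ Q<K, forward
Step 1:
                  X         D
  Initial      5.76   0.04122
  Change     -5.508     8.262
  Equil      0.2523     8.303
  solve Keq expr → x = 2.754; check Q = 8995
Then add 0.05262 M of X.
Step 2:
                  X         D
  Initial    0.3049     8.303
  Change   -0.04925   0.07387
  Equil      0.2556     8.377
  solve Keq expr → x = 0.02462; check Q = 8995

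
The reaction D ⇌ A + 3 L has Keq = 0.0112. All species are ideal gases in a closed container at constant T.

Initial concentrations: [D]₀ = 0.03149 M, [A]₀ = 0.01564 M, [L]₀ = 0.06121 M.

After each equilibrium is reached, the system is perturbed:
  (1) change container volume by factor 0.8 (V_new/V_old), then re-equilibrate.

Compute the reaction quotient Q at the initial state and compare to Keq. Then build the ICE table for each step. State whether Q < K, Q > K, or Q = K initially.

Q₀ = 1.1390e-04 vs Keq = 0.0112 ⇒ Q<K, forward
Step 1:
                   D          A          L
  Initial    0.03149    0.01564    0.06121
  Change     -0.0235     0.0235    0.07051
  Equil     0.007987    0.03914     0.1317
  solve Keq expr → x = 0.0235; check Q = 0.0112
Then change container volume by factor 0.8 (V_new/V_old).
Step 2:
                   D          A          L
  Initial   0.009984    0.04893     0.1646
  Change    0.004132  -0.004132    -0.0124
  Equil      0.01412     0.0448     0.1523
  solve Keq expr → x = -0.004132; check Q = 0.0112

Q₀ = 1.1390e-04; Q < K (proceeds forward)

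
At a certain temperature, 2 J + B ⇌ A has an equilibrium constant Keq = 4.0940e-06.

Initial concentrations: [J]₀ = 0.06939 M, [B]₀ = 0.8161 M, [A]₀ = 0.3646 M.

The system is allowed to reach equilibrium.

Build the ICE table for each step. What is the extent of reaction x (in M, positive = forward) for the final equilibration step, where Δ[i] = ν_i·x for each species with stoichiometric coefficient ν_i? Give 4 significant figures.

Q₀ = 92.79 vs Keq = 4.0940e-06 ⇒ Q>K, reverse
Step 1:
                    J           B           A
  I           0.06939      0.8161      0.3646
  C            0.7292      0.3646     -0.3646
  E            0.7986       1.181  3.0827e-06
  solve Keq expr → x = -0.3646; check Q = 4.0940e-06

x = -0.3646 M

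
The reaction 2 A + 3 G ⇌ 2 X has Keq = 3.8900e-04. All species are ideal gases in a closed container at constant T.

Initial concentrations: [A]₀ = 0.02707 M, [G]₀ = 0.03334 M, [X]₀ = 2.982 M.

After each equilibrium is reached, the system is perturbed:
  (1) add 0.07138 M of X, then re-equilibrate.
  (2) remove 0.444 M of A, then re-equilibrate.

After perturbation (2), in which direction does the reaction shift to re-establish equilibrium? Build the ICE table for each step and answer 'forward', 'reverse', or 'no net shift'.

Q₀ = 3.2745e+08 vs Keq = 3.8900e-04 ⇒ Q>K, reverse
Step 1:
                    A           G           X
  I           0.02707     0.03334       2.982
  C             2.584       3.876      -2.584
  E             2.611       3.909       0.398
  solve Keq expr → x = -1.292; check Q = 3.8900e-04
Then add 0.07138 M of X.
Step 2:
                    A           G           X
  I             2.611       3.909      0.4694
  C           0.05146     0.07718    -0.05146
  E             2.662       3.986       0.418
  solve Keq expr → x = -0.02573; check Q = 3.8900e-04
Then remove 0.444 M of A.
Step 3:
                    A           G           X
  I             2.218       3.986       0.418
  C           0.05129     0.07693    -0.05129
  E              2.27       4.063      0.3667
  solve Keq expr → x = -0.02564; check Q = 3.8900e-04

Direction: reverse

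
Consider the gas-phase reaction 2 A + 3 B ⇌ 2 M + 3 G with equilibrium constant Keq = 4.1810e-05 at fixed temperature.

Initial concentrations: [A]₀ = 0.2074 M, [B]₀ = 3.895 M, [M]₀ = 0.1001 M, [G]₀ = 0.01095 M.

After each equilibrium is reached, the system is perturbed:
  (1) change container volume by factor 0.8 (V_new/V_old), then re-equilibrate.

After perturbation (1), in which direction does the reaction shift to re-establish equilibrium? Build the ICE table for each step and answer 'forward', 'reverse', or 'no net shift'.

Direction: no net shift

Q₀ = 5.1757e-09 vs Keq = 4.1810e-05 ⇒ Q<K, forward
Step 1:
                    A           B           M           G
  I            0.2074       3.895      0.1001     0.01095
  C          -0.06927     -0.1039     0.06927      0.1039
  E            0.1381       3.791      0.1694      0.1149
  solve Keq expr → x = 0.03464; check Q = 4.1810e-05
Then change container volume by factor 0.8 (V_new/V_old).
Step 2:
                    A           B           M           G
  I            0.1727       4.739      0.2117      0.1436
  C                 0           0           0           0
  E            0.1727       4.739      0.2117      0.1436
  solve Keq expr → x = 0; check Q = 4.1810e-05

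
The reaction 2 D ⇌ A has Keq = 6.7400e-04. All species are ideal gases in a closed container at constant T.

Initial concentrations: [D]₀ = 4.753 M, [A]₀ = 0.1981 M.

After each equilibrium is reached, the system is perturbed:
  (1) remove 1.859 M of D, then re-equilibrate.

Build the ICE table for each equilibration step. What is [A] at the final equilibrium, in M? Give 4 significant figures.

[A]_eq = 0.007232 M

Q₀ = 0.008769 vs Keq = 6.7400e-04 ⇒ Q>K, reverse
Step 1:
                  D         A
  Initial     4.753    0.1981
  Change     0.3609   -0.1805
  Equil       5.114   0.01763
  solve Keq expr → x = -0.1805; check Q = 6.7400e-04
Then remove 1.859 M of D.
Step 2:
                  D         A
  Initial     3.255   0.01763
  Change    0.02079  -0.01039
  Equil       3.276  0.007232
  solve Keq expr → x = -0.01039; check Q = 6.7400e-04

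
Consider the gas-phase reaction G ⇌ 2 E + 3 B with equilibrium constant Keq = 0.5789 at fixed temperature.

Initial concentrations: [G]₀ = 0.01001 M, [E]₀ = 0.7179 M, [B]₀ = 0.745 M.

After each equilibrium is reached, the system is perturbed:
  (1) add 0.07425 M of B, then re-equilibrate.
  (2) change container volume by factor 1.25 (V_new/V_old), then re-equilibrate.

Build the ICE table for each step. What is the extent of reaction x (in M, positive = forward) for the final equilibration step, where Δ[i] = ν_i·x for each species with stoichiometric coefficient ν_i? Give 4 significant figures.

Q₀ = 21.29 vs Keq = 0.5789 ⇒ Q>K, reverse
Step 1:
                    G           E           B
  init        0.01001      0.7179       0.745
  Δ           0.07274     -0.1455     -0.2182
  eq          0.08275      0.5724      0.5268
  solve Keq expr → x = -0.07274; check Q = 0.5789
Then add 0.07425 M of B.
Step 2:
                    G           E           B
  init        0.08275      0.5724       0.601
  Δ           0.01168    -0.02336    -0.03504
  eq          0.09443      0.5491       0.566
  solve Keq expr → x = -0.01168; check Q = 0.5789
Then change container volume by factor 1.25 (V_new/V_old).
Step 3:
                    G           E           B
  init        0.07554      0.4393      0.4528
  Δ          -0.02085      0.0417     0.06255
  eq          0.05469       0.481      0.5154
  solve Keq expr → x = 0.02085; check Q = 0.5789

x = 0.02085 M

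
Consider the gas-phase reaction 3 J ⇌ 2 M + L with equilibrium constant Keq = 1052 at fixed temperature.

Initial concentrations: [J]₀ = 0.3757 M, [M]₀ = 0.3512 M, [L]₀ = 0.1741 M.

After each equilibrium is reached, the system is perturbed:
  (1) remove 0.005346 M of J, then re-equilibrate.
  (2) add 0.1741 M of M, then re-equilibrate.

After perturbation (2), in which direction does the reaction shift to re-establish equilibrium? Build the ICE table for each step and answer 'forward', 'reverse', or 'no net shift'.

Q₀ = 0.4049 vs Keq = 1052 ⇒ Q<K, forward
Step 1:
                    J           M           L
  Initial      0.3757      0.3512      0.1741
  Change      -0.3311      0.2208      0.1104
  Equil       0.04456       0.572      0.2845
  solve Keq expr → x = 0.1104; check Q = 1052
Then remove 0.005346 M of J.
Step 2:
                    J           M           L
  Initial     0.03921       0.572      0.2845
  Change     0.005082   -0.003388   -0.001694
  Equil       0.04429      0.5686      0.2828
  solve Keq expr → x = -0.001694; check Q = 1052
Then add 0.1741 M of M.
Step 3:
                    J           M           L
  Initial     0.04429      0.7427      0.2828
  Change     0.008203   -0.005469   -0.002734
  Equil        0.0525      0.7372      0.2801
  solve Keq expr → x = -0.002734; check Q = 1052

Direction: reverse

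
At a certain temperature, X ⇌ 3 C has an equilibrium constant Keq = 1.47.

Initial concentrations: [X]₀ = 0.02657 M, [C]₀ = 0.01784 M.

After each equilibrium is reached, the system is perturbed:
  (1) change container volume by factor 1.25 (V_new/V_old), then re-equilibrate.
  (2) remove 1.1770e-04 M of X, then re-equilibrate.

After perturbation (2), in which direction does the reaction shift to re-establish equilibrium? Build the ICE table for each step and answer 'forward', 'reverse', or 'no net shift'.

Direction: reverse

Q₀ = 2.1369e-04 vs Keq = 1.47 ⇒ Q<K, forward
Step 1:
                    X           C
  init        0.02657     0.01784
  Δ          -0.02597     0.07792
  eq       5.9732e-04     0.09576
  solve Keq expr → x = 0.02597; check Q = 1.47
Then change container volume by factor 1.25 (V_new/V_old).
Step 2:
                    X           C
  init     4.7786e-04     0.07661
  Δ       -1.6602e-04  4.9807e-04
  eq       3.1183e-04      0.0771
  solve Keq expr → x = 1.6602e-04; check Q = 1.47
Then remove 1.1770e-04 M of X.
Step 3:
                    X           C
  init     1.9413e-04      0.0771
  Δ        1.1358e-04 -3.4075e-04
  eq       3.0772e-04     0.07676
  solve Keq expr → x = -1.1358e-04; check Q = 1.47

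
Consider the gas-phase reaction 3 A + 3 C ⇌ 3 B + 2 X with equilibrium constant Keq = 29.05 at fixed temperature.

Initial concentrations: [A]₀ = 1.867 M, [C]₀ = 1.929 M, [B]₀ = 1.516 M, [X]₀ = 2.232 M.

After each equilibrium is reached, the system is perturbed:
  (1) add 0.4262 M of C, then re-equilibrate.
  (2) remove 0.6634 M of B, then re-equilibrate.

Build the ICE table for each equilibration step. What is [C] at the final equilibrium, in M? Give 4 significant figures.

[C]_eq = 1.371 M

Q₀ = 0.3716 vs Keq = 29.05 ⇒ Q<K, forward
Step 1:
                  A         C         B         X
  init        1.867     1.929     1.516     2.232
  Δ         -0.7114   -0.7114    0.7114    0.4743
  eq          1.156     1.218     2.227     2.706
  solve Keq expr → x = 0.2371; check Q = 29.05
Then add 0.4262 M of C.
Step 2:
                  A         C         B         X
  init        1.156     1.644     2.227     2.706
  Δ         -0.1393   -0.1393    0.1393   0.09286
  eq          1.016     1.505     2.367     2.799
  solve Keq expr → x = 0.04643; check Q = 29.05
Then remove 0.6634 M of B.
Step 3:
                  A         C         B         X
  init        1.016     1.505     1.703     2.799
  Δ         -0.1331   -0.1331    0.1331   0.08871
  eq         0.8833     1.371     1.836     2.888
  solve Keq expr → x = 0.04435; check Q = 29.05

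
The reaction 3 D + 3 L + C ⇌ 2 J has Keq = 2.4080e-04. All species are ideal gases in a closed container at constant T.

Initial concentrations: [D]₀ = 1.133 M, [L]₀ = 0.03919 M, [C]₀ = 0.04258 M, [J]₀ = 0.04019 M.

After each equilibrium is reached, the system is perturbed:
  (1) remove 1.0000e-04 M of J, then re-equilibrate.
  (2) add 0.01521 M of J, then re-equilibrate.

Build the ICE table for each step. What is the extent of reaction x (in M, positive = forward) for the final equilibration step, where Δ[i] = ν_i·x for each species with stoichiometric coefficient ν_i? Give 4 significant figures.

Q₀ = 433.3 vs Keq = 2.4080e-04 ⇒ Q>K, reverse
Step 1:
                    D           L           C           J
  I             1.133     0.03919     0.04258     0.04019
  C           0.06005     0.06005     0.02002    -0.04003
  E             1.193     0.09924      0.0626  1.5816e-04
  solve Keq expr → x = -0.02002; check Q = 2.4080e-04
Then remove 1.0000e-04 M of J.
Step 2:
                    D           L           C           J
  I             1.193     0.09924      0.0626  5.8162e-05
  C       -1.4933e-04 -1.4933e-04 -4.9775e-05  9.9551e-05
  E             1.193     0.09909     0.06255  1.5771e-04
  solve Keq expr → x = 4.9775e-05; check Q = 2.4080e-04
Then add 0.01521 M of J.
Step 3:
                    D           L           C           J
  I             1.193     0.09909     0.06255     0.01537
  C            0.0227      0.0227    0.007567    -0.01513
  E             1.216      0.1218     0.07011  2.3406e-04
  solve Keq expr → x = -0.007567; check Q = 2.4080e-04

x = -0.007567 M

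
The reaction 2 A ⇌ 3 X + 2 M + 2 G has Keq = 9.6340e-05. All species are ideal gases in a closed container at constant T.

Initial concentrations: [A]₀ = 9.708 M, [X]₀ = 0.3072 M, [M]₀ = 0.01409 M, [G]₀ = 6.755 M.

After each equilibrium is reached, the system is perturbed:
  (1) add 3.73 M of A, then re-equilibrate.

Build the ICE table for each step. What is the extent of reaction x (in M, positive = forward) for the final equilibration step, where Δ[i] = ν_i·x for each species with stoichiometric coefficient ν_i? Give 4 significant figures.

x = 0.007869 M

Q₀ = 2.7866e-06 vs Keq = 9.6340e-05 ⇒ Q<K, forward
Step 1:
                    A           X           M           G
  init          9.708      0.3072     0.01409       6.755
  Δ          -0.04625     0.06937     0.04625     0.04625
  eq            9.662      0.3766     0.06034       6.801
  solve Keq expr → x = 0.02312; check Q = 9.6340e-05
Then add 3.73 M of A.
Step 2:
                    A           X           M           G
  init          13.39      0.3766     0.06034       6.801
  Δ          -0.01574     0.02361     0.01574     0.01574
  eq            13.38      0.4002     0.07608       6.817
  solve Keq expr → x = 0.007869; check Q = 9.6340e-05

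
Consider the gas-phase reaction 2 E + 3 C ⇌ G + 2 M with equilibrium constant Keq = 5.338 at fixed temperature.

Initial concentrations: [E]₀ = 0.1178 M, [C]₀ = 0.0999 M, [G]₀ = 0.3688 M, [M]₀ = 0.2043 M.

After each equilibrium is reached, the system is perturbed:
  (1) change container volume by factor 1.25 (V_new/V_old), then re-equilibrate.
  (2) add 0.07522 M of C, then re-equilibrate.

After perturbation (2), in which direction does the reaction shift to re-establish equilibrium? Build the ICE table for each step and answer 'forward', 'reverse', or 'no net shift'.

Direction: forward

Q₀ = 1113 vs Keq = 5.338 ⇒ Q>K, reverse
Step 1:
                    E           C           G           M
  I            0.1178      0.0999      0.3688      0.2043
  C           0.09727      0.1459    -0.04864    -0.09727
  E            0.2151      0.2458      0.3202       0.107
  solve Keq expr → x = -0.04864; check Q = 5.338
Then change container volume by factor 1.25 (V_new/V_old).
Step 2:
                    E           C           G           M
  I            0.1721      0.1966      0.2561     0.08562
  C          0.007433     0.01115   -0.003717   -0.007433
  E            0.1795      0.2078      0.2524     0.07819
  solve Keq expr → x = -0.003717; check Q = 5.338
Then add 0.07522 M of C.
Step 3:
                    E           C           G           M
  I            0.1795       0.283      0.2524     0.07819
  C          -0.01734    -0.02601     0.00867     0.01734
  E            0.1622       0.257      0.2611     0.09553
  solve Keq expr → x = 0.00867; check Q = 5.338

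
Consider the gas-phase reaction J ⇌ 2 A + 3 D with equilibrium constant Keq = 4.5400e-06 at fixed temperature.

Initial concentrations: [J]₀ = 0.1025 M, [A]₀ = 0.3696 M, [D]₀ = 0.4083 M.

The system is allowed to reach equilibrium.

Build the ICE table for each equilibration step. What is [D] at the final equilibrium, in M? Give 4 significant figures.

[D]_eq = 0.04043 M

Q₀ = 0.09071 vs Keq = 4.5400e-06 ⇒ Q>K, reverse
Step 1:
                  J         A         D
  I          0.1025    0.3696    0.4083
  C          0.1226   -0.2452   -0.3679
  E          0.2251    0.1244   0.04043
  solve Keq expr → x = -0.1226; check Q = 4.5400e-06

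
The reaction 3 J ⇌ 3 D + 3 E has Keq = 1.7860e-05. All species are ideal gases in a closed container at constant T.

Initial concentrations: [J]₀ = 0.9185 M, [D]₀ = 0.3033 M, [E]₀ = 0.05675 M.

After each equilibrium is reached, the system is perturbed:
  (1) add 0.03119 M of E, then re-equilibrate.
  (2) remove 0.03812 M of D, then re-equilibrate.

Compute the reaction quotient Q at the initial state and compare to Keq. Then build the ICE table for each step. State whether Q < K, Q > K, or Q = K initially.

Q₀ = 6.5808e-06 vs Keq = 1.7860e-05 ⇒ Q<K, forward
Step 1:
                  J         D         E
  Initial    0.9185    0.3033   0.05675
  Change   -0.01686   0.01686   0.01686
  Equil      0.9016    0.3202   0.07361
  solve Keq expr → x = 0.005621; check Q = 1.7860e-05
Then add 0.03119 M of E.
Step 2:
                  J         D         E
  Initial    0.9016    0.3202    0.1048
  Change    0.02334  -0.02334  -0.02334
  Equil       0.925    0.2968   0.08146
  solve Keq expr → x = -0.007782; check Q = 1.7860e-05
Then remove 0.03812 M of D.
Step 3:
                  J         D         E
  Initial     0.925    0.2587   0.08146
  Change   -0.00829   0.00829   0.00829
  Equil      0.9167     0.267   0.08975
  solve Keq expr → x = 0.002763; check Q = 1.7860e-05

Q₀ = 6.5808e-06; Q < K (proceeds forward)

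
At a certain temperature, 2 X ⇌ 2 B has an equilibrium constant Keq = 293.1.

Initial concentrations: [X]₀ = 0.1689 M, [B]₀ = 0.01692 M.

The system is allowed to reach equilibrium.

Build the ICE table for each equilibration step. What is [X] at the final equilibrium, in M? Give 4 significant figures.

Q₀ = 0.01004 vs Keq = 293.1 ⇒ Q<K, forward
Step 1:
                  X         B
  Initial    0.1689   0.01692
  Change    -0.1586    0.1586
  Equil     0.01025    0.1756
  solve Keq expr → x = 0.07932; check Q = 293.1

[X]_eq = 0.01025 M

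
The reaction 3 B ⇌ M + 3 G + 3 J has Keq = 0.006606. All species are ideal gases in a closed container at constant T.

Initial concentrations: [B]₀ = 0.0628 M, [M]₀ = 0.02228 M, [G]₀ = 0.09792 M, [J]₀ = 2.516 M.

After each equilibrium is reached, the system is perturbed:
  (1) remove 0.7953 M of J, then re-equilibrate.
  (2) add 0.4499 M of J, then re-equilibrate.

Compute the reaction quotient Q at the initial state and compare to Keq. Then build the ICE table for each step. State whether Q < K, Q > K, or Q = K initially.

Q₀ = 1.345; Q > K (proceeds reverse)

Q₀ = 1.345 vs Keq = 0.006606 ⇒ Q>K, reverse
Step 1:
                  B         M         G         J
  Initial    0.0628   0.02228   0.09792     2.516
  Change    0.04984  -0.01661  -0.04984  -0.04984
  Equil      0.1126  0.005665   0.04808     2.466
  solve Keq expr → x = -0.01661; check Q = 0.006606
Then remove 0.7953 M of J.
Step 2:
                  B         M         G         J
  Initial    0.1126  0.005665   0.04808     1.671
  Change  -0.008691  0.002897  0.008691  0.008691
  Equil       0.104  0.008562   0.05677      1.68
  solve Keq expr → x = 0.002897; check Q = 0.006606
Then add 0.4499 M of J.
Step 3:
                  B         M         G         J
  Initial     0.104  0.008562   0.05677     2.129
  Change   0.005521  -0.00184 -0.005521 -0.005521
  Equil      0.1095  0.006722   0.05125     2.124
  solve Keq expr → x = -0.00184; check Q = 0.006606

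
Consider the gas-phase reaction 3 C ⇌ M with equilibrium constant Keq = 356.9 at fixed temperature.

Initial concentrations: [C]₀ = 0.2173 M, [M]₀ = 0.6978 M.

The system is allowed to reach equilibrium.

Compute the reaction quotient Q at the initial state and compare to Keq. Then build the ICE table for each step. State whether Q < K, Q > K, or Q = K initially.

Q₀ = 68.01 vs Keq = 356.9 ⇒ Q<K, forward
Step 1:
                    C           M
  init         0.2173      0.6978
  Δ          -0.09048     0.03016
  eq           0.1268       0.728
  solve Keq expr → x = 0.03016; check Q = 356.9

Q₀ = 68.01; Q < K (proceeds forward)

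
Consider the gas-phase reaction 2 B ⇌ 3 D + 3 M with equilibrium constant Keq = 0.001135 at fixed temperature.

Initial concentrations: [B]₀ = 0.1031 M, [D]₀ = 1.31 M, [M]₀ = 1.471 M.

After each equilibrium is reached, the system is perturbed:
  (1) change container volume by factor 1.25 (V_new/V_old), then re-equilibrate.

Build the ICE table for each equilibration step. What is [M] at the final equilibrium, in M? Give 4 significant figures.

[M]_eq = 0.3493 M

Q₀ = 673.2 vs Keq = 0.001135 ⇒ Q>K, reverse
Step 1:
                   B          D          M
  Initial     0.1031       1.31      1.471
  Change      0.7183     -1.077     -1.077
  Equil       0.8214     0.2325     0.3935
  solve Keq expr → x = -0.3592; check Q = 0.001135
Then change container volume by factor 1.25 (V_new/V_old).
Step 2:
                   B          D          M
  Initial     0.6571      0.186     0.3148
  Change    -0.02297    0.03445    0.03445
  Equil       0.6342     0.2205     0.3493
  solve Keq expr → x = 0.01148; check Q = 0.001135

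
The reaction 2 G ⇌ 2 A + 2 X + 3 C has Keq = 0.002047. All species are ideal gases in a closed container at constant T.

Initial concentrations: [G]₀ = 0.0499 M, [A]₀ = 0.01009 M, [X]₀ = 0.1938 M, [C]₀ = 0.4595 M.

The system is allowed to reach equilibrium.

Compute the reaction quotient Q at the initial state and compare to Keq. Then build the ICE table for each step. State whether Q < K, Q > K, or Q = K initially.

Q₀ = 1.4899e-04; Q < K (proceeds forward)

Q₀ = 1.4899e-04 vs Keq = 0.002047 ⇒ Q<K, forward
Step 1:
                    G           A           X           C
  Initial      0.0499     0.01009      0.1938      0.4595
  Change     -0.01367     0.01367     0.01367      0.0205
  Equil       0.03623     0.02376      0.2075        0.48
  solve Keq expr → x = 0.006834; check Q = 0.002047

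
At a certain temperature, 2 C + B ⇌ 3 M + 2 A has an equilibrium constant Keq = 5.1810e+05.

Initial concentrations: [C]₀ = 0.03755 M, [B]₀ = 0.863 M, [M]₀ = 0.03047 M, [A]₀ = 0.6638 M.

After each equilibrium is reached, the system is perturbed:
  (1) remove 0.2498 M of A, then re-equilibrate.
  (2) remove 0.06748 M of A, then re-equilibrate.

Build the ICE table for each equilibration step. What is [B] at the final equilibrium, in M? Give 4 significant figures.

Q₀ = 0.01024 vs Keq = 5.1810e+05 ⇒ Q<K, forward
Step 1:
                  C         B         M         A
  Initial   0.03755     0.863   0.03047    0.6638
  Change   -0.03752  -0.01876   0.05628   0.03752
  Equil   2.7097e-05    0.8442   0.08675    0.7013
  solve Keq expr → x = 0.01876; check Q = 5.1810e+05
Then remove 0.2498 M of A.
Step 2:
                  C         B         M         A
  Initial 2.7097e-05    0.8442   0.08675    0.4515
  Change  -9.6466e-06 -4.8233e-06 1.4470e-05 9.6466e-06
  Equil   1.7450e-05    0.8442   0.08677    0.4515
  solve Keq expr → x = 4.8233e-06; check Q = 5.1810e+05
Then remove 0.06748 M of A.
Step 3:
                  C         B         M         A
  Initial 1.7450e-05    0.8442   0.08677    0.3841
  Change  -2.6067e-06 -1.3034e-06 3.9101e-06 2.6067e-06
  Equil   1.4843e-05    0.8442   0.08677    0.3841
  solve Keq expr → x = 1.3034e-06; check Q = 5.1810e+05

[B]_eq = 0.8442 M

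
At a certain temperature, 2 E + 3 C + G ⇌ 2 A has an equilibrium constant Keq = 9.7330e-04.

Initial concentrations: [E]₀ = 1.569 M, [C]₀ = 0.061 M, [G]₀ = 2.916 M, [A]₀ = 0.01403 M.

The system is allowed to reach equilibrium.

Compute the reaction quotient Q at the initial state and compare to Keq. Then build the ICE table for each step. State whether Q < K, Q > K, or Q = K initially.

Q₀ = 0.1208 vs Keq = 9.7330e-04 ⇒ Q>K, reverse
Step 1:
                   E          C          G          A
  init         1.569      0.061      2.916    0.01403
  Δ          0.01215    0.01822   0.006075   -0.01215
  eq           1.581    0.07922      2.922    0.00188
  solve Keq expr → x = -0.006075; check Q = 9.7330e-04

Q₀ = 0.1208; Q > K (proceeds reverse)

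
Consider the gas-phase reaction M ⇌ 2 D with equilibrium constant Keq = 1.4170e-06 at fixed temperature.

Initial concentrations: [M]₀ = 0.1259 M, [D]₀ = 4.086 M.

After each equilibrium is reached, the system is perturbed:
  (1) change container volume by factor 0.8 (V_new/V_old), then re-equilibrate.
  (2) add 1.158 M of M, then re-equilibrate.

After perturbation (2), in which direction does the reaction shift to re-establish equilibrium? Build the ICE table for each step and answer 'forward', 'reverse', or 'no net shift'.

Direction: forward

Q₀ = 132.6 vs Keq = 1.4170e-06 ⇒ Q>K, reverse
Step 1:
                   M          D
  Initial     0.1259      4.086
  Change       2.042     -4.084
  Equil        2.168   0.001753
  solve Keq expr → x = -2.042; check Q = 1.4170e-06
Then change container volume by factor 0.8 (V_new/V_old).
Step 2:
                   M          D
  Initial       2.71   0.002191
  Change  1.1563e-04 -2.3126e-04
  Equil         2.71    0.00196
  solve Keq expr → x = -1.1563e-04; check Q = 1.4170e-06
Then add 1.158 M of M.
Step 3:
                   M          D
  Initial      3.868    0.00196
  Change  -1.9073e-04 3.8147e-04
  Equil        3.868   0.002341
  solve Keq expr → x = 1.9073e-04; check Q = 1.4170e-06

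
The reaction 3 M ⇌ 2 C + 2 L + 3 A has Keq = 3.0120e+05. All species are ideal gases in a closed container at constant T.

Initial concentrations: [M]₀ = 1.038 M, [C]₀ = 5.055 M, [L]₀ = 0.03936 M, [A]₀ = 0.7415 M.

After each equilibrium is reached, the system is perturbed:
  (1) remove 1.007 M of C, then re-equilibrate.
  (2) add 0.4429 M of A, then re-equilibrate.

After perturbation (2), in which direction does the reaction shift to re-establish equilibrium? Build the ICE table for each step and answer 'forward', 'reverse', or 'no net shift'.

Q₀ = 0.01443 vs Keq = 3.0120e+05 ⇒ Q<K, forward
Step 1:
                   M          C          L          A
  I            1.038      5.055    0.03936     0.7415
  C          -0.9743     0.6495     0.6495     0.9743
  E          0.06374      5.705     0.6889      1.716
  solve Keq expr → x = 0.3248; check Q = 3.0120e+05
Then remove 1.007 M of C.
Step 2:
                   M          C          L          A
  I          0.06374      4.698     0.6889      1.716
  C        -0.007206   0.004804   0.004804   0.007206
  E          0.05653      4.702     0.6937      1.723
  solve Keq expr → x = 0.002402; check Q = 3.0120e+05
Then add 0.4429 M of A.
Step 3:
                   M          C          L          A
  I          0.05653      4.702     0.6937      2.166
  C           0.0134  -0.008931  -0.008931    -0.0134
  E          0.06993      4.693     0.6847      2.152
  solve Keq expr → x = -0.004465; check Q = 3.0120e+05

Direction: reverse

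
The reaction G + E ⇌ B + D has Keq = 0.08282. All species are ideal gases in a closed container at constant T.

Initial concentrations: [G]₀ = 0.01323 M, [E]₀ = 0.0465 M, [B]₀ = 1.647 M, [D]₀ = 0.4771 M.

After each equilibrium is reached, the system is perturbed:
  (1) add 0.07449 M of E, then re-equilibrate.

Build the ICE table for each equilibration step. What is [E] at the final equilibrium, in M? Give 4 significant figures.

[E]_eq = 0.5791 M

Q₀ = 1277 vs Keq = 0.08282 ⇒ Q>K, reverse
Step 1:
                    G           E           B           D
  Initial     0.01323      0.0465       1.647      0.4771
  Change       0.4603      0.4603     -0.4603     -0.4603
  Equil        0.4736      0.5068       1.187     0.01675
  solve Keq expr → x = -0.4603; check Q = 0.08282
Then add 0.07449 M of E.
Step 2:
                    G           E           B           D
  Initial      0.4736      0.5813       1.187     0.01675
  Change     -0.00226    -0.00226     0.00226     0.00226
  Equil        0.4713      0.5791       1.189     0.01901
  solve Keq expr → x = 0.00226; check Q = 0.08282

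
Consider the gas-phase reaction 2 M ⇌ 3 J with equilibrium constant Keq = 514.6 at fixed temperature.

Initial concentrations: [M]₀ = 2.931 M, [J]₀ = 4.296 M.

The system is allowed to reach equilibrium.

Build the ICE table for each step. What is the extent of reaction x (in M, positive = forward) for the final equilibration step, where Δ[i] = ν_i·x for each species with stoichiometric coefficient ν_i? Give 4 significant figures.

x = 1.025 M

Q₀ = 9.229 vs Keq = 514.6 ⇒ Q<K, forward
Step 1:
                  M         J
  I           2.931     4.296
  C          -2.049     3.074
  E          0.8819      7.37
  solve Keq expr → x = 1.025; check Q = 514.6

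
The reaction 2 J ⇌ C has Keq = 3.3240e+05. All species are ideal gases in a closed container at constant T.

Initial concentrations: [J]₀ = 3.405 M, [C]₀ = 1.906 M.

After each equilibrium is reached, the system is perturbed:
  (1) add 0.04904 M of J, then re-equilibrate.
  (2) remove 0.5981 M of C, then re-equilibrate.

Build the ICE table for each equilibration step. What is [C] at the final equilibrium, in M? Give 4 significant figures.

Q₀ = 0.1644 vs Keq = 3.3240e+05 ⇒ Q<K, forward
Step 1:
                   J          C
  init         3.405      1.906
  Δ           -3.402      1.701
  eq        0.003294      3.607
  solve Keq expr → x = 1.701; check Q = 3.3240e+05
Then add 0.04904 M of J.
Step 2:
                   J          C
  init       0.05233      3.607
  Δ         -0.04903    0.02451
  eq        0.003305      3.631
  solve Keq expr → x = 0.02451; check Q = 3.3240e+05
Then remove 0.5981 M of C.
Step 3:
                   J          C
  init      0.003305      3.033
  Δ       -2.8436e-04 1.4218e-04
  eq        0.003021      3.033
  solve Keq expr → x = 1.4218e-04; check Q = 3.3240e+05

[C]_eq = 3.033 M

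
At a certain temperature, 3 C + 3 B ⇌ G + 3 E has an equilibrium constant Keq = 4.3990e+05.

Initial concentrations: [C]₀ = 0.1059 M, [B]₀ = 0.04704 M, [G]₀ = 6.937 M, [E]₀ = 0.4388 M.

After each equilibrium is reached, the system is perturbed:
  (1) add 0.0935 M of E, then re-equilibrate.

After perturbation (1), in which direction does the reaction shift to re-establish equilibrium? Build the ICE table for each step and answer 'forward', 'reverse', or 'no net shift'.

Direction: reverse

Q₀ = 4.7411e+06 vs Keq = 4.3990e+05 ⇒ Q>K, reverse
Step 1:
                   C          B          G          E
  Initial     0.1059    0.04704      6.937     0.4388
  Change     0.02906    0.02906  -0.009686   -0.02906
  Equil        0.135     0.0761      6.927     0.4097
  solve Keq expr → x = -0.009686; check Q = 4.3990e+05
Then add 0.0935 M of E.
Step 2:
                   C          B          G          E
  Initial      0.135     0.0761      6.927     0.5032
  Change    0.009532   0.009532  -0.003177  -0.009532
  Equil       0.1445    0.08563      6.924     0.4937
  solve Keq expr → x = -0.003177; check Q = 4.3990e+05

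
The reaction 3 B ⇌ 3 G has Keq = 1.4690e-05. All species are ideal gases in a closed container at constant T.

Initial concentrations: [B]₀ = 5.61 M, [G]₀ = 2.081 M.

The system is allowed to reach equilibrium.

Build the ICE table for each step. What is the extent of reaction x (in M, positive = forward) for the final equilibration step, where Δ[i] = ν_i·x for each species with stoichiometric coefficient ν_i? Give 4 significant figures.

Q₀ = 0.05104 vs Keq = 1.4690e-05 ⇒ Q>K, reverse
Step 1:
                   B          G
  init          5.61      2.081
  Δ            1.897     -1.897
  eq           7.507     0.1839
  solve Keq expr → x = -0.6324; check Q = 1.4690e-05

x = -0.6324 M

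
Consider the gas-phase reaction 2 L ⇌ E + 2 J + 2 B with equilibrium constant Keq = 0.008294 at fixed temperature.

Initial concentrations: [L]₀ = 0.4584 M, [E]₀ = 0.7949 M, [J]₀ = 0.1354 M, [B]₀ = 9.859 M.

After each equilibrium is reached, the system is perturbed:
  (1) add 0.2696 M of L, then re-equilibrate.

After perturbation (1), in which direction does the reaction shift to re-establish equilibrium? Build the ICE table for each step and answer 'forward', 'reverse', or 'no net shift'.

Q₀ = 6.741 vs Keq = 0.008294 ⇒ Q>K, reverse
Step 1:
                  L         E         J         B
  Initial    0.4584    0.7949    0.1354     9.859
  Change      0.129  -0.06448    -0.129    -0.129
  Equil      0.5874    0.7304  0.006433      9.73
  solve Keq expr → x = -0.06448; check Q = 0.008294
Then add 0.2696 M of L.
Step 2:
                  L         E         J         B
  Initial     0.857    0.7304  0.006433      9.73
  Change  -0.002909  0.001454  0.002909  0.002909
  Equil      0.8541    0.7319  0.009341     9.733
  solve Keq expr → x = 0.001454; check Q = 0.008294

Direction: forward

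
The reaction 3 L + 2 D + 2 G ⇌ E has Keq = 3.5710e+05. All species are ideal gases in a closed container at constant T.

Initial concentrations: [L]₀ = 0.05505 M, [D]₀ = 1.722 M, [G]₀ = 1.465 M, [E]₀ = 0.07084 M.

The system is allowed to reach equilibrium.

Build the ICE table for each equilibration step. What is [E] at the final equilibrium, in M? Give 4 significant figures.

Q₀ = 66.72 vs Keq = 3.5710e+05 ⇒ Q<K, forward
Step 1:
                    L           D           G           E
  I           0.05505       1.722       1.465     0.07084
  C          -0.05157    -0.03438    -0.03438     0.01719
  E          0.003484       1.688       1.431     0.08803
  solve Keq expr → x = 0.01719; check Q = 3.5710e+05

[E]_eq = 0.08803 M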